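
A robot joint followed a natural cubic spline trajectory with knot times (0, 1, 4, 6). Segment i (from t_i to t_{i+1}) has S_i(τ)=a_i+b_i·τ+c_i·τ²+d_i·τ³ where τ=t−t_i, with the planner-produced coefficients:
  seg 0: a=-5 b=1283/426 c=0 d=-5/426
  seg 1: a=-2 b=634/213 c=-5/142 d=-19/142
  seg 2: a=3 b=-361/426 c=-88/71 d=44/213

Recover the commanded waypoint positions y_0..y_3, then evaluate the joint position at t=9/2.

y_0 = S_0(0) = a_0 = -5
y_1 = S_1(0) = a_1 = -2
y_2 = S_2(0) = a_2 = 3
y_3 = S_2(2) = -2
t_q=9/2 is in segment 2 (τ=1/2); S_2(τ)=651/284

y_0=-5 y_1=-2 y_2=3 y_3=-2
S(9/2) = 651/284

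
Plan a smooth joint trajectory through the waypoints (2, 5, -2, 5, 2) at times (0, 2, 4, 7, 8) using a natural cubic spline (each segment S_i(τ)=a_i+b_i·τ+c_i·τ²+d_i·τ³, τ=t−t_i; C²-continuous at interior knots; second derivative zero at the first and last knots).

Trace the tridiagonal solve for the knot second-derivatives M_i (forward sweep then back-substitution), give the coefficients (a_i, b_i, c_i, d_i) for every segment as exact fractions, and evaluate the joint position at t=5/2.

Δ: Δ0=3/2, Δ1=-7/2, Δ2=7/3, Δ3=-3
row 1: diag=8, rhs=-30; c'=1/4, d'=-15/4
row 2: denom=10−2·1/4=19/2; d'=(35−2·-15/4)/(19/2)=85/19
row 3: denom=8−3·6/19=134/19; d'=(-32−3·85/19)/(134/19)=-863/134
back: M3=-863/134
back: M2=85/19−6/19·-863/134=436/67
back: M1=-15/4−1/4·436/67=-1441/268
M: M0=0, M1=-1441/268, M2=436/67, M3=-863/134, M4=0
seg 0: a=2, c=M0/2=0, d=(M1−M0)/(6·2)=-1441/3216, b=Δ0−h0·(2M0+M1)/6=2647/804
seg 1: a=5, c=M1/2=-1441/536, d=(M2−M1)/(6·2)=3185/3216, b=Δ1−h1·(2M1+M2)/6=-419/201
seg 2: a=-2, c=M2/2=218/67, d=(M3−M2)/(6·3)=-1735/2412, b=Δ2−h2·(2M2+M3)/6=-767/804
seg 3: a=5, c=M3/2=-863/268, d=(M4−M3)/(6·1)=863/804, b=Δ3−h3·(2M3+M4)/6=-343/402
t_q=5/2 → seg 1, τ=1/2; S=5+-419/201·τ+-1441/536·τ²+3185/3216·τ³=29239/8576

  seg 0: a=2 b=2647/804 c=0 d=-1441/3216
  seg 1: a=5 b=-419/201 c=-1441/536 d=3185/3216
  seg 2: a=-2 b=-767/804 c=218/67 d=-1735/2412
  seg 3: a=5 b=-343/402 c=-863/268 d=863/804
S(5/2) = 29239/8576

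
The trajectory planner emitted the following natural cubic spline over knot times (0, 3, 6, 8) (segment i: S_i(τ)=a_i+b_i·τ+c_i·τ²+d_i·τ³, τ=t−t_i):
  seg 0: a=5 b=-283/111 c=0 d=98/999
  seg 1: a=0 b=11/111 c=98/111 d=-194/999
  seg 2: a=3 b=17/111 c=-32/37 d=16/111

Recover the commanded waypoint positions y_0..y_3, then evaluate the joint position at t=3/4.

y_0 = S_0(0) = a_0 = 5
y_1 = S_1(0) = a_1 = 0
y_2 = S_2(0) = a_2 = 3
y_3 = S_2(2) = 1
t_q=3/4 is in segment 0 (τ=3/4); S_0(τ)=3705/1184

y_0=5 y_1=0 y_2=3 y_3=1
S(3/4) = 3705/1184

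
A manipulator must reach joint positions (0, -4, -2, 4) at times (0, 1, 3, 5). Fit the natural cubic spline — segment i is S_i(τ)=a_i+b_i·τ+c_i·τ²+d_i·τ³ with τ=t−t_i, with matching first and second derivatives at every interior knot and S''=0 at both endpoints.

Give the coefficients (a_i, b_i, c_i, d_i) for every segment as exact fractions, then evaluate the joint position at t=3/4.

  seg 0: a=0 b=-53/11 c=0 d=9/11
  seg 1: a=-4 b=-26/11 c=27/11 d=-17/44
  seg 2: a=-2 b=31/11 c=3/22 d=-1/44
S(3/4) = -2301/704

Δ: Δ0=-4, Δ1=1, Δ2=3
row 1: diag=6, rhs=30; c'=1/3, d'=5
row 2: denom=8−2·1/3=22/3; d'=(12−2·5)/(22/3)=3/11
back: M2=3/11
back: M1=5−1/3·3/11=54/11
M: M0=0, M1=54/11, M2=3/11, M3=0
seg 0: a=0, c=M0/2=0, d=(M1−M0)/(6·1)=9/11, b=Δ0−h0·(2M0+M1)/6=-53/11
seg 1: a=-4, c=M1/2=27/11, d=(M2−M1)/(6·2)=-17/44, b=Δ1−h1·(2M1+M2)/6=-26/11
seg 2: a=-2, c=M2/2=3/22, d=(M3−M2)/(6·2)=-1/44, b=Δ2−h2·(2M2+M3)/6=31/11
t_q=3/4 → seg 0, τ=3/4; S=0+-53/11·τ+0·τ²+9/11·τ³=-2301/704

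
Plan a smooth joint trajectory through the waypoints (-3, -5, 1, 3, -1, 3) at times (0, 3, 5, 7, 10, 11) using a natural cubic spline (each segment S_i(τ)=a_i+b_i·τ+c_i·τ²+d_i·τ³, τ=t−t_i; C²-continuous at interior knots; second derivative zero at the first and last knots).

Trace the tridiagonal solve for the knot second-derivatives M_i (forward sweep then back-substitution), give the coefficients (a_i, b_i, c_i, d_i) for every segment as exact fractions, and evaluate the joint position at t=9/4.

Δ: Δ0=-2/3, Δ1=3, Δ2=1, Δ3=-4/3, Δ4=4
row 1: diag=10, rhs=22; c'=1/5, d'=11/5
row 2: denom=8−2·1/5=38/5; d'=(-12−2·11/5)/(38/5)=-41/19
row 3: denom=10−2·5/19=180/19; d'=(-14−2·-41/19)/(180/19)=-46/45
row 4: denom=8−3·19/60=141/20; d'=(32−3·-46/45)/(141/20)=2104/423
back: M4=2104/423
back: M3=-46/45−19/60·2104/423=-3296/1269
back: M2=-41/19−5/19·-3296/1269=-1871/1269
back: M1=11/5−1/5·-1871/1269=3166/1269
M: M0=0, M1=3166/1269, M2=-1871/1269, M3=-3296/1269, M4=2104/423, M5=0
seg 0: a=-3, c=M0/2=0, d=(M1−M0)/(6·3)=1583/11421, b=Δ0−h0·(2M0+M1)/6=-2429/1269
seg 1: a=-5, c=M1/2=1583/1269, d=(M2−M1)/(6·2)=-1679/5076, b=Δ1−h1·(2M1+M2)/6=2320/1269
seg 2: a=1, c=M2/2=-1871/2538, d=(M3−M2)/(6·2)=-475/5076, b=Δ2−h2·(2M2+M3)/6=1205/423
seg 3: a=3, c=M3/2=-1648/1269, d=(M4−M3)/(6·3)=4804/11421, b=Δ3−h3·(2M3+M4)/6=-1552/1269
seg 4: a=-1, c=M4/2=1052/423, d=(M5−M4)/(6·1)=-1052/1269, b=Δ4−h4·(2M4+M5)/6=2972/1269
t_q=9/4 → seg 0, τ=9/4; S=-3+-2429/1269·τ+0·τ²+1583/11421·τ³=-51689/9024

  seg 0: a=-3 b=-2429/1269 c=0 d=1583/11421
  seg 1: a=-5 b=2320/1269 c=1583/1269 d=-1679/5076
  seg 2: a=1 b=1205/423 c=-1871/2538 d=-475/5076
  seg 3: a=3 b=-1552/1269 c=-1648/1269 d=4804/11421
  seg 4: a=-1 b=2972/1269 c=1052/423 d=-1052/1269
S(9/4) = -51689/9024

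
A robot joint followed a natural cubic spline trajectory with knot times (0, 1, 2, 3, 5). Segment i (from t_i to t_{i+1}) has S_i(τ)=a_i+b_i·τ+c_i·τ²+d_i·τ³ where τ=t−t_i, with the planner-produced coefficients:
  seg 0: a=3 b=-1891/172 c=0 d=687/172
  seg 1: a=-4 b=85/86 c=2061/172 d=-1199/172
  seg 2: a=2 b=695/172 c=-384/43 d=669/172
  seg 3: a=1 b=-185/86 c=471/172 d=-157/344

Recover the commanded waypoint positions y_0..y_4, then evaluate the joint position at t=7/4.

y_0 = S_0(0) = a_0 = 3
y_1 = S_1(0) = a_1 = -4
y_2 = S_2(0) = a_2 = 2
y_3 = S_3(0) = a_3 = 1
y_4 = S_3(2) = 4
t_q=7/4 is in segment 1 (τ=3/4); S_1(τ)=5951/11008

y_0=3 y_1=-4 y_2=2 y_3=1 y_4=4
S(7/4) = 5951/11008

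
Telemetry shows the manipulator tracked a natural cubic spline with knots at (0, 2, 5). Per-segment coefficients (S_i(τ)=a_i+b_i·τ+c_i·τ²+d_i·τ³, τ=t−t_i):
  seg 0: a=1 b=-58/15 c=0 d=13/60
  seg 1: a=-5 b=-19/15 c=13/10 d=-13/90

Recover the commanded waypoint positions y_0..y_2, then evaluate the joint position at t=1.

y_0 = S_0(0) = a_0 = 1
y_1 = S_1(0) = a_1 = -5
y_2 = S_1(3) = -1
t_q=1 is in segment 0 (τ=1); S_0(τ)=-53/20

y_0=1 y_1=-5 y_2=-1
S(1) = -53/20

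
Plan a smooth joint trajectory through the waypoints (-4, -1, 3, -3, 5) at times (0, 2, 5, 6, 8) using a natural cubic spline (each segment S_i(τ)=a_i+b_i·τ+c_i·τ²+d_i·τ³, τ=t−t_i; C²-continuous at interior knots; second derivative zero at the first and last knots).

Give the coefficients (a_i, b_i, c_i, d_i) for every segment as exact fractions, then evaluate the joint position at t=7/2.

  seg 0: a=-4 b=947/1248 c=0 d=925/4992
  seg 1: a=-1 b=1861/624 c=925/832 d=-319/576
  seg 2: a=3 b=-13229/2496 c=-1611/416 d=7919/2496
  seg 3: a=-3 b=-2201/624 c=4697/832 d=-4697/4992
S(7/2) = 27329/6656

Δ: Δ0=3/2, Δ1=4/3, Δ2=-6, Δ3=4
row 1: diag=10, rhs=-1; c'=3/10, d'=-1/10
row 2: denom=8−3·3/10=71/10; d'=(-44−3·-1/10)/(71/10)=-437/71
row 3: denom=6−1·10/71=416/71; d'=(60−1·-437/71)/(416/71)=4697/416
back: M3=4697/416
back: M2=-437/71−10/71·4697/416=-1611/208
back: M1=-1/10−3/10·-1611/208=925/416
M: M0=0, M1=925/416, M2=-1611/208, M3=4697/416, M4=0
seg 0: a=-4, c=M0/2=0, d=(M1−M0)/(6·2)=925/4992, b=Δ0−h0·(2M0+M1)/6=947/1248
seg 1: a=-1, c=M1/2=925/832, d=(M2−M1)/(6·3)=-319/576, b=Δ1−h1·(2M1+M2)/6=1861/624
seg 2: a=3, c=M2/2=-1611/416, d=(M3−M2)/(6·1)=7919/2496, b=Δ2−h2·(2M2+M3)/6=-13229/2496
seg 3: a=-3, c=M3/2=4697/832, d=(M4−M3)/(6·2)=-4697/4992, b=Δ3−h3·(2M3+M4)/6=-2201/624
t_q=7/2 → seg 1, τ=3/2; S=-1+1861/624·τ+925/832·τ²+-319/576·τ³=27329/6656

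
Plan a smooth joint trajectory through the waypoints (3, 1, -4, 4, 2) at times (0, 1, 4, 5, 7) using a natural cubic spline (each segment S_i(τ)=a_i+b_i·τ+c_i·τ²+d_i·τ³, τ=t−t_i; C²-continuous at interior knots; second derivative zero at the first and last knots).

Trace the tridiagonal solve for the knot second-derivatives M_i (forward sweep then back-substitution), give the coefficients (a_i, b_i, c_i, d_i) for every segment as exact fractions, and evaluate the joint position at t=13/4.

  seg 0: a=3 b=-688/483 c=0 d=-278/483
  seg 1: a=1 b=-1522/483 c=-278/161 d=1073/1449
  seg 2: a=-4 b=3131/483 c=795/161 d=-236/69
  seg 3: a=4 b=2945/483 c=-857/161 d=857/966
S(13/4) = -65911/10304

Δ: Δ0=-2, Δ1=-5/3, Δ2=8, Δ3=-1
row 1: diag=8, rhs=2; c'=3/8, d'=1/4
row 2: denom=8−3·3/8=55/8; d'=(58−3·1/4)/(55/8)=458/55
row 3: denom=6−1·8/55=322/55; d'=(-54−1·458/55)/(322/55)=-1714/161
back: M3=-1714/161
back: M2=458/55−8/55·-1714/161=1590/161
back: M1=1/4−3/8·1590/161=-556/161
M: M0=0, M1=-556/161, M2=1590/161, M3=-1714/161, M4=0
seg 0: a=3, c=M0/2=0, d=(M1−M0)/(6·1)=-278/483, b=Δ0−h0·(2M0+M1)/6=-688/483
seg 1: a=1, c=M1/2=-278/161, d=(M2−M1)/(6·3)=1073/1449, b=Δ1−h1·(2M1+M2)/6=-1522/483
seg 2: a=-4, c=M2/2=795/161, d=(M3−M2)/(6·1)=-236/69, b=Δ2−h2·(2M2+M3)/6=3131/483
seg 3: a=4, c=M3/2=-857/161, d=(M4−M3)/(6·2)=857/966, b=Δ3−h3·(2M3+M4)/6=2945/483
t_q=13/4 → seg 1, τ=9/4; S=1+-1522/483·τ+-278/161·τ²+1073/1449·τ³=-65911/10304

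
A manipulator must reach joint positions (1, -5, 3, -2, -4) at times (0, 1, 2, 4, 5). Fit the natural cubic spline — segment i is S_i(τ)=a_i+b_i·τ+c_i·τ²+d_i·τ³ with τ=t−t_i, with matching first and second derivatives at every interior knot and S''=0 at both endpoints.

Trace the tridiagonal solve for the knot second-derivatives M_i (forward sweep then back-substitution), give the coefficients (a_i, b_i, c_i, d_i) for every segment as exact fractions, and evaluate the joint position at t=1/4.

  seg 0: a=1 b=-622/61 c=0 d=256/61
  seg 1: a=-5 b=146/61 c=768/61 d=-426/61
  seg 2: a=3 b=404/61 c=-510/61 d=927/488
  seg 3: a=-2 b=-491/122 c=741/244 d=-247/244
S(1/4) = -181/122

Δ: Δ0=-6, Δ1=8, Δ2=-5/2, Δ3=-2
row 1: diag=4, rhs=84; c'=1/4, d'=21
row 2: denom=6−1·1/4=23/4; d'=(-63−1·21)/(23/4)=-336/23
row 3: denom=6−2·8/23=122/23; d'=(3−2·-336/23)/(122/23)=741/122
back: M3=741/122
back: M2=-336/23−8/23·741/122=-1020/61
back: M1=21−1/4·-1020/61=1536/61
M: M0=0, M1=1536/61, M2=-1020/61, M3=741/122, M4=0
seg 0: a=1, c=M0/2=0, d=(M1−M0)/(6·1)=256/61, b=Δ0−h0·(2M0+M1)/6=-622/61
seg 1: a=-5, c=M1/2=768/61, d=(M2−M1)/(6·1)=-426/61, b=Δ1−h1·(2M1+M2)/6=146/61
seg 2: a=3, c=M2/2=-510/61, d=(M3−M2)/(6·2)=927/488, b=Δ2−h2·(2M2+M3)/6=404/61
seg 3: a=-2, c=M3/2=741/244, d=(M4−M3)/(6·1)=-247/244, b=Δ3−h3·(2M3+M4)/6=-491/122
t_q=1/4 → seg 0, τ=1/4; S=1+-622/61·τ+0·τ²+256/61·τ³=-181/122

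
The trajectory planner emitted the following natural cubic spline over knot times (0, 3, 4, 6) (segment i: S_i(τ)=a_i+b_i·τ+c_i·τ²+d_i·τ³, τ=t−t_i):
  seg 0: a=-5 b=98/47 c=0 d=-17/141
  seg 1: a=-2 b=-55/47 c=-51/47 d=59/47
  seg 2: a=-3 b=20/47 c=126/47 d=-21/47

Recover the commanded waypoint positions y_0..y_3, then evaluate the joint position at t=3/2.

y_0=-5 y_1=-2 y_2=-3 y_3=5
S(3/2) = -857/376

y_0 = S_0(0) = a_0 = -5
y_1 = S_1(0) = a_1 = -2
y_2 = S_2(0) = a_2 = -3
y_3 = S_2(2) = 5
t_q=3/2 is in segment 0 (τ=3/2); S_0(τ)=-857/376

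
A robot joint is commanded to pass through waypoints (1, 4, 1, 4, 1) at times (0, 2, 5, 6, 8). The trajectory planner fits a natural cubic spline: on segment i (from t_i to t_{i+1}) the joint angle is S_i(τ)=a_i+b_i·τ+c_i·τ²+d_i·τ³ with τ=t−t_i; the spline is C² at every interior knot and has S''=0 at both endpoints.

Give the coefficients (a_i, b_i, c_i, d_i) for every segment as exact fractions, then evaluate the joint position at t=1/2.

Δ: Δ0=3/2, Δ1=-1, Δ2=3, Δ3=-3/2
row 1: diag=10, rhs=-15; c'=3/10, d'=-3/2
row 2: denom=8−3·3/10=71/10; d'=(24−3·-3/2)/(71/10)=285/71
row 3: denom=6−1·10/71=416/71; d'=(-27−1·285/71)/(416/71)=-1101/208
back: M3=-1101/208
back: M2=285/71−10/71·-1101/208=495/104
back: M1=-3/2−3/10·495/104=-609/208
M: M0=0, M1=-609/208, M2=495/104, M3=-1101/208, M4=0
seg 0: a=1, c=M0/2=0, d=(M1−M0)/(6·2)=-203/832, b=Δ0−h0·(2M0+M1)/6=515/208
seg 1: a=4, c=M1/2=-609/416, d=(M2−M1)/(6·3)=41/96, b=Δ1−h1·(2M1+M2)/6=-47/104
seg 2: a=1, c=M2/2=495/208, d=(M3−M2)/(6·1)=-697/416, b=Δ2−h2·(2M2+M3)/6=955/416
seg 3: a=4, c=M3/2=-1101/416, d=(M4−M3)/(6·2)=367/832, b=Δ3−h3·(2M3+M4)/6=211/104
t_q=1/2 → seg 0, τ=1/2; S=1+515/208·τ+0·τ²+-203/832·τ³=14693/6656

  seg 0: a=1 b=515/208 c=0 d=-203/832
  seg 1: a=4 b=-47/104 c=-609/416 d=41/96
  seg 2: a=1 b=955/416 c=495/208 d=-697/416
  seg 3: a=4 b=211/104 c=-1101/416 d=367/832
S(1/2) = 14693/6656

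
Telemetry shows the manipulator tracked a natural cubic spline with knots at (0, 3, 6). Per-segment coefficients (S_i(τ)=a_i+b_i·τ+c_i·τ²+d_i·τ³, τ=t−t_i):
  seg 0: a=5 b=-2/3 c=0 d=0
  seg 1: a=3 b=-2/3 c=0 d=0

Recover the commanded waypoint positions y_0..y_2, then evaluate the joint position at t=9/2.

y_0=5 y_1=3 y_2=1
S(9/2) = 2

y_0 = S_0(0) = a_0 = 5
y_1 = S_1(0) = a_1 = 3
y_2 = S_1(3) = 1
t_q=9/2 is in segment 1 (τ=3/2); S_1(τ)=2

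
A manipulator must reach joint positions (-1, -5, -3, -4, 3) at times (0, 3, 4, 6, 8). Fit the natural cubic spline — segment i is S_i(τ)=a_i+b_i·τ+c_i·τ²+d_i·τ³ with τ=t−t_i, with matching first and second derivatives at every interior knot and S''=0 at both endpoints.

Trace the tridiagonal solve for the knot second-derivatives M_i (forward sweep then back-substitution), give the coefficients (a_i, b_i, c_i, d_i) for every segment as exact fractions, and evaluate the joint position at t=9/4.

  seg 0: a=-1 b=-737/258 c=0 d=131/774
  seg 1: a=-5 b=221/129 c=131/86 d=-319/258
  seg 2: a=-3 b=271/258 c=-94/43 d=91/129
  seg 3: a=-4 b=199/258 c=88/43 d=-44/129
S(9/4) = -30269/5504

Δ: Δ0=-4/3, Δ1=2, Δ2=-1/2, Δ3=7/2
row 1: diag=8, rhs=20; c'=1/8, d'=5/2
row 2: denom=6−1·1/8=47/8; d'=(-15−1·5/2)/(47/8)=-140/47
row 3: denom=8−2·16/47=344/47; d'=(24−2·-140/47)/(344/47)=176/43
back: M3=176/43
back: M2=-140/47−16/47·176/43=-188/43
back: M1=5/2−1/8·-188/43=131/43
M: M0=0, M1=131/43, M2=-188/43, M3=176/43, M4=0
seg 0: a=-1, c=M0/2=0, d=(M1−M0)/(6·3)=131/774, b=Δ0−h0·(2M0+M1)/6=-737/258
seg 1: a=-5, c=M1/2=131/86, d=(M2−M1)/(6·1)=-319/258, b=Δ1−h1·(2M1+M2)/6=221/129
seg 2: a=-3, c=M2/2=-94/43, d=(M3−M2)/(6·2)=91/129, b=Δ2−h2·(2M2+M3)/6=271/258
seg 3: a=-4, c=M3/2=88/43, d=(M4−M3)/(6·2)=-44/129, b=Δ3−h3·(2M3+M4)/6=199/258
t_q=9/4 → seg 0, τ=9/4; S=-1+-737/258·τ+0·τ²+131/774·τ³=-30269/5504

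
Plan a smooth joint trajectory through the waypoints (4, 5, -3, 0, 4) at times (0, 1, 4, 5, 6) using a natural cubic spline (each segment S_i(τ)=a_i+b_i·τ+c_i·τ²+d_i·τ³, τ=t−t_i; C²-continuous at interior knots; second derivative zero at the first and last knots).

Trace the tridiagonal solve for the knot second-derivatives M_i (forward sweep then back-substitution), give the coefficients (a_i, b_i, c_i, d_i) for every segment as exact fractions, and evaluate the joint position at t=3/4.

  seg 0: a=4 b=293/159 c=0 d=-134/159
  seg 1: a=5 b=-109/159 c=-134/53 d=33/53
  seg 2: a=-3 b=152/159 c=163/53 d=-164/159
  seg 3: a=0 b=638/159 c=-1/53 d=1/159
S(3/4) = 8525/1696

Δ: Δ0=1, Δ1=-8/3, Δ2=3, Δ3=4
row 1: diag=8, rhs=-22; c'=3/8, d'=-11/4
row 2: denom=8−3·3/8=55/8; d'=(34−3·-11/4)/(55/8)=338/55
row 3: denom=4−1·8/55=212/55; d'=(6−1·338/55)/(212/55)=-2/53
back: M3=-2/53
back: M2=338/55−8/55·-2/53=326/53
back: M1=-11/4−3/8·326/53=-268/53
M: M0=0, M1=-268/53, M2=326/53, M3=-2/53, M4=0
seg 0: a=4, c=M0/2=0, d=(M1−M0)/(6·1)=-134/159, b=Δ0−h0·(2M0+M1)/6=293/159
seg 1: a=5, c=M1/2=-134/53, d=(M2−M1)/(6·3)=33/53, b=Δ1−h1·(2M1+M2)/6=-109/159
seg 2: a=-3, c=M2/2=163/53, d=(M3−M2)/(6·1)=-164/159, b=Δ2−h2·(2M2+M3)/6=152/159
seg 3: a=0, c=M3/2=-1/53, d=(M4−M3)/(6·1)=1/159, b=Δ3−h3·(2M3+M4)/6=638/159
t_q=3/4 → seg 0, τ=3/4; S=4+293/159·τ+0·τ²+-134/159·τ³=8525/1696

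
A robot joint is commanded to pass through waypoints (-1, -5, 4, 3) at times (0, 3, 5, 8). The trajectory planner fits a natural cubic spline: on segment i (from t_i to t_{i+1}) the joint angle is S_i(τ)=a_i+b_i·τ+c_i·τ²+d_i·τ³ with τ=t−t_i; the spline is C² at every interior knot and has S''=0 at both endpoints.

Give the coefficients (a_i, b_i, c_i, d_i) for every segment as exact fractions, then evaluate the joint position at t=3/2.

Δ: Δ0=-4/3, Δ1=9/2, Δ2=-1/3
row 1: diag=10, rhs=35; c'=1/5, d'=7/2
row 2: denom=10−2·1/5=48/5; d'=(-29−2·7/2)/(48/5)=-15/4
back: M2=-15/4
back: M1=7/2−1/5·-15/4=17/4
M: M0=0, M1=17/4, M2=-15/4, M3=0
seg 0: a=-1, c=M0/2=0, d=(M1−M0)/(6·3)=17/72, b=Δ0−h0·(2M0+M1)/6=-83/24
seg 1: a=-5, c=M1/2=17/8, d=(M2−M1)/(6·2)=-2/3, b=Δ1−h1·(2M1+M2)/6=35/12
seg 2: a=4, c=M2/2=-15/8, d=(M3−M2)/(6·3)=5/24, b=Δ2−h2·(2M2+M3)/6=41/12
t_q=3/2 → seg 0, τ=3/2; S=-1+-83/24·τ+0·τ²+17/72·τ³=-345/64

  seg 0: a=-1 b=-83/24 c=0 d=17/72
  seg 1: a=-5 b=35/12 c=17/8 d=-2/3
  seg 2: a=4 b=41/12 c=-15/8 d=5/24
S(3/2) = -345/64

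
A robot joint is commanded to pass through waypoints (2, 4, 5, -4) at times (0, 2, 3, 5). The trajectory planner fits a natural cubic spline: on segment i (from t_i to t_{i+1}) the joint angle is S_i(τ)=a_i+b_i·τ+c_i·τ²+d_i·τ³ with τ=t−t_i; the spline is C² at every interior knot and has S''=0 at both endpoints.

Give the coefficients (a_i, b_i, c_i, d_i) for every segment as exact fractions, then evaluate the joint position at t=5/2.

  seg 0: a=2 b=24/35 c=0 d=11/140
  seg 1: a=4 b=57/35 c=33/70 d=-11/10
  seg 2: a=5 b=-51/70 c=-99/35 d=33/70
S(5/2) = 537/112

Δ: Δ0=1, Δ1=1, Δ2=-9/2
row 1: diag=6, rhs=0; c'=1/6, d'=0
row 2: denom=6−1·1/6=35/6; d'=(-33−1·0)/(35/6)=-198/35
back: M2=-198/35
back: M1=0−1/6·-198/35=33/35
M: M0=0, M1=33/35, M2=-198/35, M3=0
seg 0: a=2, c=M0/2=0, d=(M1−M0)/(6·2)=11/140, b=Δ0−h0·(2M0+M1)/6=24/35
seg 1: a=4, c=M1/2=33/70, d=(M2−M1)/(6·1)=-11/10, b=Δ1−h1·(2M1+M2)/6=57/35
seg 2: a=5, c=M2/2=-99/35, d=(M3−M2)/(6·2)=33/70, b=Δ2−h2·(2M2+M3)/6=-51/70
t_q=5/2 → seg 1, τ=1/2; S=4+57/35·τ+33/70·τ²+-11/10·τ³=537/112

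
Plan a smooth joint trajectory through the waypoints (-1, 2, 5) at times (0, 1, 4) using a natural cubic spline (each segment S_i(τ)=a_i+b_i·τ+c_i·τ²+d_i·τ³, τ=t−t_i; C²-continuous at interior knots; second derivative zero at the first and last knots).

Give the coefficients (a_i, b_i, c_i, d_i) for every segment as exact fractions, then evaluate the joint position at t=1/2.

  seg 0: a=-1 b=13/4 c=0 d=-1/4
  seg 1: a=2 b=5/2 c=-3/4 d=1/12
S(1/2) = 19/32

Δ: Δ0=3, Δ1=1
row 1: diag=8, rhs=-12; c'=3/8, d'=-3/2
back: M1=-3/2
M: M0=0, M1=-3/2, M2=0
seg 0: a=-1, c=M0/2=0, d=(M1−M0)/(6·1)=-1/4, b=Δ0−h0·(2M0+M1)/6=13/4
seg 1: a=2, c=M1/2=-3/4, d=(M2−M1)/(6·3)=1/12, b=Δ1−h1·(2M1+M2)/6=5/2
t_q=1/2 → seg 0, τ=1/2; S=-1+13/4·τ+0·τ²+-1/4·τ³=19/32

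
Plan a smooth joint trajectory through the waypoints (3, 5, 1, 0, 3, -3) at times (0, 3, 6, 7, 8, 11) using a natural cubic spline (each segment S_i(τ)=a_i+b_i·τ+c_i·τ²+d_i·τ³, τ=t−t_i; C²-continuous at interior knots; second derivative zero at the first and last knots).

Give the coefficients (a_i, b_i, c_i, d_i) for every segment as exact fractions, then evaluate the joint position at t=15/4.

Δ: Δ0=2/3, Δ1=-4/3, Δ2=-1, Δ3=3, Δ4=-2
row 1: diag=12, rhs=-12; c'=1/4, d'=-1
row 2: denom=8−3·1/4=29/4; d'=(2−3·-1)/(29/4)=20/29
row 3: denom=4−1·4/29=112/29; d'=(24−1·20/29)/(112/29)=169/28
row 4: denom=8−1·29/112=867/112; d'=(-30−1·169/28)/(867/112)=-4036/867
back: M4=-4036/867
back: M3=169/28−29/112·-4036/867=6278/867
back: M2=20/29−4/29·6278/867=-268/867
back: M1=-1−1/4·-268/867=-800/867
M: M0=0, M1=-800/867, M2=-268/867, M3=6278/867, M4=-4036/867, M5=0
seg 0: a=3, c=M0/2=0, d=(M1−M0)/(6·3)=-400/7803, b=Δ0−h0·(2M0+M1)/6=326/289
seg 1: a=5, c=M1/2=-400/867, d=(M2−M1)/(6·3)=266/7803, b=Δ1−h1·(2M1+M2)/6=-74/289
seg 2: a=1, c=M2/2=-134/867, d=(M3−M2)/(6·1)=1091/867, b=Δ2−h2·(2M2+M3)/6=-608/289
seg 3: a=0, c=M3/2=3139/867, d=(M4−M3)/(6·1)=-573/289, b=Δ3−h3·(2M3+M4)/6=1181/867
seg 4: a=3, c=M4/2=-2018/867, d=(M5−M4)/(6·3)=2018/7803, b=Δ4−h4·(2M4+M5)/6=2302/867
t_q=15/4 → seg 1, τ=3/4; S=5+-74/289·τ+-400/867·τ²+266/7803·τ³=42197/9248

  seg 0: a=3 b=326/289 c=0 d=-400/7803
  seg 1: a=5 b=-74/289 c=-400/867 d=266/7803
  seg 2: a=1 b=-608/289 c=-134/867 d=1091/867
  seg 3: a=0 b=1181/867 c=3139/867 d=-573/289
  seg 4: a=3 b=2302/867 c=-2018/867 d=2018/7803
S(15/4) = 42197/9248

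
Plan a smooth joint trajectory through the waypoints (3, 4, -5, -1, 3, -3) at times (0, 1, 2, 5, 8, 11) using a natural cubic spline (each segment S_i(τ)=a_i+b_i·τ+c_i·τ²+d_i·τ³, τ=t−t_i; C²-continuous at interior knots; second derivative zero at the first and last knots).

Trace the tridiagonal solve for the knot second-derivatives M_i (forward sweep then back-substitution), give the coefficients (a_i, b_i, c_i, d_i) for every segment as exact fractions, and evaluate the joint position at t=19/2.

Δ: Δ0=1, Δ1=-9, Δ2=4/3, Δ3=4/3, Δ4=-2
row 1: diag=4, rhs=-60; c'=1/4, d'=-15
row 2: denom=8−1·1/4=31/4; d'=(62−1·-15)/(31/4)=308/31
row 3: denom=12−3·12/31=336/31; d'=(0−3·308/31)/(336/31)=-11/4
row 4: denom=12−3·31/112=1251/112; d'=(-20−3·-11/4)/(1251/112)=-1316/1251
back: M4=-1316/1251
back: M3=-11/4−31/112·-1316/1251=-3076/1251
back: M2=308/31−12/31·-3076/1251=4540/417
back: M1=-15−1/4·4540/417=-7390/417
M: M0=0, M1=-7390/417, M2=4540/417, M3=-3076/1251, M4=-1316/1251, M5=0
seg 0: a=3, c=M0/2=0, d=(M1−M0)/(6·1)=-3695/1251, b=Δ0−h0·(2M0+M1)/6=4946/1251
seg 1: a=4, c=M1/2=-3695/417, d=(M2−M1)/(6·1)=5965/1251, b=Δ1−h1·(2M1+M2)/6=-6139/1251
seg 2: a=-5, c=M2/2=2270/417, d=(M3−M2)/(6·3)=-8348/11259, b=Δ2−h2·(2M2+M3)/6=-10414/1251
seg 3: a=-1, c=M3/2=-1538/1251, d=(M4−M3)/(6·3)=880/11259, b=Δ3−h3·(2M3+M4)/6=5402/1251
seg 4: a=3, c=M4/2=-658/1251, d=(M5−M4)/(6·3)=658/11259, b=Δ4−h4·(2M4+M5)/6=-1186/1251
t_q=19/2 → seg 4, τ=3/2; S=3+-1186/1251·τ+-658/1251·τ²+658/11259·τ³=329/556

  seg 0: a=3 b=4946/1251 c=0 d=-3695/1251
  seg 1: a=4 b=-6139/1251 c=-3695/417 d=5965/1251
  seg 2: a=-5 b=-10414/1251 c=2270/417 d=-8348/11259
  seg 3: a=-1 b=5402/1251 c=-1538/1251 d=880/11259
  seg 4: a=3 b=-1186/1251 c=-658/1251 d=658/11259
S(19/2) = 329/556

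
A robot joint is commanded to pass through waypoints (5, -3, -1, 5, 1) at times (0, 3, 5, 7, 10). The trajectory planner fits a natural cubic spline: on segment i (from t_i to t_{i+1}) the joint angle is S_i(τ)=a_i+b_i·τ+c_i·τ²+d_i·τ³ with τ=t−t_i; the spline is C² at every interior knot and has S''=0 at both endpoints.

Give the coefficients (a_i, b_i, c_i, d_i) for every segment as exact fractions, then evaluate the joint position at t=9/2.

  seg 0: a=5 b=-323/90 c=0 d=83/810
  seg 1: a=-3 b=-37/45 c=83/90 d=-1/180
  seg 2: a=-1 b=14/5 c=8/9 d=-71/180
  seg 3: a=5 b=73/45 c=-133/90 d=133/810
S(9/2) = -209/96

Δ: Δ0=-8/3, Δ1=1, Δ2=3, Δ3=-4/3
row 1: diag=10, rhs=22; c'=1/5, d'=11/5
row 2: denom=8−2·1/5=38/5; d'=(12−2·11/5)/(38/5)=1
row 3: denom=10−2·5/19=180/19; d'=(-26−2·1)/(180/19)=-133/45
back: M3=-133/45
back: M2=1−5/19·-133/45=16/9
back: M1=11/5−1/5·16/9=83/45
M: M0=0, M1=83/45, M2=16/9, M3=-133/45, M4=0
seg 0: a=5, c=M0/2=0, d=(M1−M0)/(6·3)=83/810, b=Δ0−h0·(2M0+M1)/6=-323/90
seg 1: a=-3, c=M1/2=83/90, d=(M2−M1)/(6·2)=-1/180, b=Δ1−h1·(2M1+M2)/6=-37/45
seg 2: a=-1, c=M2/2=8/9, d=(M3−M2)/(6·2)=-71/180, b=Δ2−h2·(2M2+M3)/6=14/5
seg 3: a=5, c=M3/2=-133/90, d=(M4−M3)/(6·3)=133/810, b=Δ3−h3·(2M3+M4)/6=73/45
t_q=9/2 → seg 1, τ=3/2; S=-3+-37/45·τ+83/90·τ²+-1/180·τ³=-209/96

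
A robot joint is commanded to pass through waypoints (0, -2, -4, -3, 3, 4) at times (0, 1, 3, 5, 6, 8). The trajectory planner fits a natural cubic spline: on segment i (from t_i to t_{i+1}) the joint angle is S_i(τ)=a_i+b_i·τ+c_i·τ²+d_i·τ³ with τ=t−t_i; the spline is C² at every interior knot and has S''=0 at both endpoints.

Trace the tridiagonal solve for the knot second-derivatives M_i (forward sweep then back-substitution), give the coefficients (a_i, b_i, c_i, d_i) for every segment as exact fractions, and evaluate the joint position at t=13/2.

Δ: Δ0=-2, Δ1=-1, Δ2=1/2, Δ3=6, Δ4=1/2
row 1: diag=6, rhs=6; c'=1/3, d'=1
row 2: denom=8−2·1/3=22/3; d'=(9−2·1)/(22/3)=21/22
row 3: denom=6−2·3/11=60/11; d'=(33−2·21/22)/(60/11)=57/10
row 4: denom=6−1·11/60=349/60; d'=(-33−1·57/10)/(349/60)=-2322/349
back: M4=-2322/349
back: M3=57/10−11/60·-2322/349=2415/349
back: M2=21/22−3/11·2415/349=-651/698
back: M1=1−1/3·-651/698=915/698
M: M0=0, M1=915/698, M2=-651/698, M3=2415/349, M4=-2322/349, M5=0
seg 0: a=0, c=M0/2=0, d=(M1−M0)/(6·1)=305/1396, b=Δ0−h0·(2M0+M1)/6=-3097/1396
seg 1: a=-2, c=M1/2=915/1396, d=(M2−M1)/(6·2)=-261/1396, b=Δ1−h1·(2M1+M2)/6=-1091/698
seg 2: a=-4, c=M2/2=-651/1396, d=(M3−M2)/(6·2)=1827/2792, b=Δ2−h2·(2M2+M3)/6=-827/698
seg 3: a=-3, c=M3/2=2415/698, d=(M4−M3)/(6·1)=-1579/698, b=Δ3−h3·(2M3+M4)/6=1676/349
seg 4: a=3, c=M4/2=-1161/349, d=(M5−M4)/(6·2)=387/698, b=Δ4−h4·(2M4+M5)/6=3445/698
t_q=13/2 → seg 4, τ=1/2; S=3+3445/698·τ+-1161/349·τ²+387/698·τ³=26275/5584

  seg 0: a=0 b=-3097/1396 c=0 d=305/1396
  seg 1: a=-2 b=-1091/698 c=915/1396 d=-261/1396
  seg 2: a=-4 b=-827/698 c=-651/1396 d=1827/2792
  seg 3: a=-3 b=1676/349 c=2415/698 d=-1579/698
  seg 4: a=3 b=3445/698 c=-1161/349 d=387/698
S(13/2) = 26275/5584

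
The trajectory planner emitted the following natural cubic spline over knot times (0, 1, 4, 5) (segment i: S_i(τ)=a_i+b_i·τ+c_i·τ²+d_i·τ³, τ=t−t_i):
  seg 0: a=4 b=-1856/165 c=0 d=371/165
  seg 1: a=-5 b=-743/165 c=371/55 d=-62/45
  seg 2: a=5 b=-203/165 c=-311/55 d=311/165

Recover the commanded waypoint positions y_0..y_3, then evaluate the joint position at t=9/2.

y_0 = S_0(0) = a_0 = 4
y_1 = S_1(0) = a_1 = -5
y_2 = S_2(0) = a_2 = 5
y_3 = S_2(1) = 0
t_q=9/2 is in segment 2 (τ=1/2); S_2(τ)=1411/440

y_0=4 y_1=-5 y_2=5 y_3=0
S(9/2) = 1411/440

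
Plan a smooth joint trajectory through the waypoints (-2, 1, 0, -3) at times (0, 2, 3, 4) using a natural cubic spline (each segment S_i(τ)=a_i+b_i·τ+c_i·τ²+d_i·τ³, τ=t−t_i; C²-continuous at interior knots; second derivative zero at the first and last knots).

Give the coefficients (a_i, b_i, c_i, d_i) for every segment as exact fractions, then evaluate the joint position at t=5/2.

Δ: Δ0=3/2, Δ1=-1, Δ2=-3
row 1: diag=6, rhs=-15; c'=1/6, d'=-5/2
row 2: denom=4−1·1/6=23/6; d'=(-12−1·-5/2)/(23/6)=-57/23
back: M2=-57/23
back: M1=-5/2−1/6·-57/23=-48/23
M: M0=0, M1=-48/23, M2=-57/23, M3=0
seg 0: a=-2, c=M0/2=0, d=(M1−M0)/(6·2)=-4/23, b=Δ0−h0·(2M0+M1)/6=101/46
seg 1: a=1, c=M1/2=-24/23, d=(M2−M1)/(6·1)=-3/46, b=Δ1−h1·(2M1+M2)/6=5/46
seg 2: a=0, c=M2/2=-57/46, d=(M3−M2)/(6·1)=19/46, b=Δ2−h2·(2M2+M3)/6=-50/23
t_q=5/2 → seg 1, τ=1/2; S=1+5/46·τ+-24/23·τ²+-3/46·τ³=289/368

  seg 0: a=-2 b=101/46 c=0 d=-4/23
  seg 1: a=1 b=5/46 c=-24/23 d=-3/46
  seg 2: a=0 b=-50/23 c=-57/46 d=19/46
S(5/2) = 289/368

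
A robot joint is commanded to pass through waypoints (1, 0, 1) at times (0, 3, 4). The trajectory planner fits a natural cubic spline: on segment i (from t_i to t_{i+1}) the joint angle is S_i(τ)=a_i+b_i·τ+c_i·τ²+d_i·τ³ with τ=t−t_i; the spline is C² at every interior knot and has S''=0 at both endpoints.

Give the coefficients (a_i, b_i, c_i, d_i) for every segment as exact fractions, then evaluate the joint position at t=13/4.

  seg 0: a=1 b=-5/6 c=0 d=1/18
  seg 1: a=0 b=2/3 c=1/2 d=-1/6
S(13/4) = 25/128

Δ: Δ0=-1/3, Δ1=1
row 1: diag=8, rhs=8; c'=1/8, d'=1
back: M1=1
M: M0=0, M1=1, M2=0
seg 0: a=1, c=M0/2=0, d=(M1−M0)/(6·3)=1/18, b=Δ0−h0·(2M0+M1)/6=-5/6
seg 1: a=0, c=M1/2=1/2, d=(M2−M1)/(6·1)=-1/6, b=Δ1−h1·(2M1+M2)/6=2/3
t_q=13/4 → seg 1, τ=1/4; S=0+2/3·τ+1/2·τ²+-1/6·τ³=25/128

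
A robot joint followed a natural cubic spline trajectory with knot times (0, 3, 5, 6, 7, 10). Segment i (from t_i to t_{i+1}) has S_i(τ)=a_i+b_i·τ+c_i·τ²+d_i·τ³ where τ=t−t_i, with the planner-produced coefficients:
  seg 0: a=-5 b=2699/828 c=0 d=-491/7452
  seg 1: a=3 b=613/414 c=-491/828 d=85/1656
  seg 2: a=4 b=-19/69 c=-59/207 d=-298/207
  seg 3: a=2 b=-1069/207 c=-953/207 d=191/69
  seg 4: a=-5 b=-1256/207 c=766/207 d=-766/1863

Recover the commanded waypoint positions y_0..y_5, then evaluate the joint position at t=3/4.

y_0=-5 y_1=3 y_2=4 y_3=2 y_4=-5 y_5=-1
S(3/4) = -15209/5888

y_0 = S_0(0) = a_0 = -5
y_1 = S_1(0) = a_1 = 3
y_2 = S_2(0) = a_2 = 4
y_3 = S_3(0) = a_3 = 2
y_4 = S_4(0) = a_4 = -5
y_5 = S_4(3) = -1
t_q=3/4 is in segment 0 (τ=3/4); S_0(τ)=-15209/5888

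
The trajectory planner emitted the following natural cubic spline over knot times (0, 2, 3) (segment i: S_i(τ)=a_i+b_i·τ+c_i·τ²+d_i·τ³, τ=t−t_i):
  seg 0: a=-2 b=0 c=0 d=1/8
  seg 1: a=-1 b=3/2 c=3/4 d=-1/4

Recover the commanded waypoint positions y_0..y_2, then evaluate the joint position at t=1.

y_0=-2 y_1=-1 y_2=1
S(1) = -15/8

y_0 = S_0(0) = a_0 = -2
y_1 = S_1(0) = a_1 = -1
y_2 = S_1(1) = 1
t_q=1 is in segment 0 (τ=1); S_0(τ)=-15/8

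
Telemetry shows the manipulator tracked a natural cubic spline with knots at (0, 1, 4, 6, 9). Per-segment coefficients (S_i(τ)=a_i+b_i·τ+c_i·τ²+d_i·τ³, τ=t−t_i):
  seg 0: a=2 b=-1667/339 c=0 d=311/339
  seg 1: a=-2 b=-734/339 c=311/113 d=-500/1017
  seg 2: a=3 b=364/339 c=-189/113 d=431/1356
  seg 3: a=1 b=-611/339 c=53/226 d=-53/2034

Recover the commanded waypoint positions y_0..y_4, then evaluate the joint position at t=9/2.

y_0=2 y_1=-2 y_2=3 y_3=1 y_4=-3
S(9/2) = 11421/3616

y_0 = S_0(0) = a_0 = 2
y_1 = S_1(0) = a_1 = -2
y_2 = S_2(0) = a_2 = 3
y_3 = S_3(0) = a_3 = 1
y_4 = S_3(3) = -3
t_q=9/2 is in segment 2 (τ=1/2); S_2(τ)=11421/3616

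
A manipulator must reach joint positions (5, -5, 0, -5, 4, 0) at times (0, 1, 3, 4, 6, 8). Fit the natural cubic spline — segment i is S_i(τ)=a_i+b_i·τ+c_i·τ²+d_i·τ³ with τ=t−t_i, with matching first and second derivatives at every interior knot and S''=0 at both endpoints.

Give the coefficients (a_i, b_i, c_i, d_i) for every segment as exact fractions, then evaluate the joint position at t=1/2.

Δ: Δ0=-10, Δ1=5/2, Δ2=-5, Δ3=9/2, Δ4=-2
row 1: diag=6, rhs=75; c'=1/3, d'=25/2
row 2: denom=6−2·1/3=16/3; d'=(-45−2·25/2)/(16/3)=-105/8
row 3: denom=6−1·3/16=93/16; d'=(57−1·-105/8)/(93/16)=374/31
row 4: denom=8−2·32/93=680/93; d'=(-39−2·374/31)/(680/93)=-5871/680
back: M4=-5871/680
back: M3=374/31−32/93·-5871/680=1278/85
back: M2=-105/8−3/16·1278/85=-5421/340
back: M1=25/2−1/3·-5421/340=6057/340
M: M0=0, M1=6057/340, M2=-5421/340, M3=1278/85, M4=-5871/680, M5=0
seg 0: a=5, c=M0/2=0, d=(M1−M0)/(6·1)=2019/680, b=Δ0−h0·(2M0+M1)/6=-8819/680
seg 1: a=-5, c=M1/2=6057/680, d=(M2−M1)/(6·2)=-1913/680, b=Δ1−h1·(2M1+M2)/6=-1381/340
seg 2: a=0, c=M2/2=-5421/680, d=(M3−M2)/(6·1)=3511/680, b=Δ2−h2·(2M2+M3)/6=-149/68
seg 3: a=-5, c=M3/2=639/85, d=(M4−M3)/(6·2)=-1073/544, b=Δ3−h3·(2M3+M4)/6=-1799/680
seg 4: a=4, c=M4/2=-5871/1360, d=(M5−M4)/(6·2)=1957/2720, b=Δ4−h4·(2M4+M5)/6=1277/340
t_q=1/2 → seg 0, τ=1/2; S=5+-8819/680·τ+0·τ²+2019/680·τ³=-6057/5440

  seg 0: a=5 b=-8819/680 c=0 d=2019/680
  seg 1: a=-5 b=-1381/340 c=6057/680 d=-1913/680
  seg 2: a=0 b=-149/68 c=-5421/680 d=3511/680
  seg 3: a=-5 b=-1799/680 c=639/85 d=-1073/544
  seg 4: a=4 b=1277/340 c=-5871/1360 d=1957/2720
S(1/2) = -6057/5440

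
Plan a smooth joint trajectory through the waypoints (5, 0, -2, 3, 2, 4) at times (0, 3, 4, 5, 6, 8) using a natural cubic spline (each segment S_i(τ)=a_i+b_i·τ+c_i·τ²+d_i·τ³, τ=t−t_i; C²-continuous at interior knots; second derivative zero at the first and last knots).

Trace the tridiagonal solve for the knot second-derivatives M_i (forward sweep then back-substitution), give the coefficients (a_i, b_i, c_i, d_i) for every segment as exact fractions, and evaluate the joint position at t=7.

Δ: Δ0=-5/3, Δ1=-2, Δ2=5, Δ3=-1, Δ4=1
row 1: diag=8, rhs=-2; c'=1/8, d'=-1/4
row 2: denom=4−1·1/8=31/8; d'=(42−1·-1/4)/(31/8)=338/31
row 3: denom=4−1·8/31=116/31; d'=(-36−1·338/31)/(116/31)=-727/58
row 4: denom=6−1·31/116=665/116; d'=(12−1·-727/58)/(665/116)=2846/665
back: M4=2846/665
back: M3=-727/58−31/116·2846/665=-9096/665
back: M2=338/31−8/31·-9096/665=9598/665
back: M1=-1/4−1/8·9598/665=-1366/665
M: M0=0, M1=-1366/665, M2=9598/665, M3=-9096/665, M4=2846/665, M5=0
seg 0: a=5, c=M0/2=0, d=(M1−M0)/(6·3)=-683/5985, b=Δ0−h0·(2M0+M1)/6=-1276/1995
seg 1: a=0, c=M1/2=-683/665, d=(M2−M1)/(6·1)=5482/1995, b=Δ1−h1·(2M1+M2)/6=-7423/1995
seg 2: a=-2, c=M2/2=4799/665, d=(M3−M2)/(6·1)=-9347/1995, b=Δ2−h2·(2M2+M3)/6=985/399
seg 3: a=3, c=M3/2=-4548/665, d=(M4−M3)/(6·1)=853/285, b=Δ3−h3·(2M3+M4)/6=5678/1995
seg 4: a=2, c=M4/2=1423/665, d=(M5−M4)/(6·2)=-1423/3990, b=Δ4−h4·(2M4+M5)/6=-3697/1995
t_q=7 → seg 4, τ=1; S=2+-3697/1995·τ+1423/665·τ²+-1423/3990·τ³=2567/1330

  seg 0: a=5 b=-1276/1995 c=0 d=-683/5985
  seg 1: a=0 b=-7423/1995 c=-683/665 d=5482/1995
  seg 2: a=-2 b=985/399 c=4799/665 d=-9347/1995
  seg 3: a=3 b=5678/1995 c=-4548/665 d=853/285
  seg 4: a=2 b=-3697/1995 c=1423/665 d=-1423/3990
S(7) = 2567/1330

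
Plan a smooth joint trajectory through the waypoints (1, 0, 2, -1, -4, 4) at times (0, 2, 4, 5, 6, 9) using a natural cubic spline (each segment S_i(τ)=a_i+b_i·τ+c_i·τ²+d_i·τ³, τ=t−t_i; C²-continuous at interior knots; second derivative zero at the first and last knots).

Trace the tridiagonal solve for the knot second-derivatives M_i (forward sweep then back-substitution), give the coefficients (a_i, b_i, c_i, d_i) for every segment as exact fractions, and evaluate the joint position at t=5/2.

  seg 0: a=1 b=-1243/975 c=0 d=1511/7800
  seg 1: a=0 b=2047/1950 c=1511/1300 d=-463/780
  seg 2: a=2 b=-2777/1950 c=-3119/1300 d=247/300
  seg 3: a=-1 b=-2927/780 c=23/325 d=2659/3900
  seg 4: a=-4 b=-3053/1950 c=2751/1300 d=-917/3900
S(5/2) = 593/800

Δ: Δ0=-1/2, Δ1=1, Δ2=-3, Δ3=-3, Δ4=8/3
row 1: diag=8, rhs=9; c'=1/4, d'=9/8
row 2: denom=6−2·1/4=11/2; d'=(-24−2·9/8)/(11/2)=-105/22
row 3: denom=4−1·2/11=42/11; d'=(0−1·-105/22)/(42/11)=5/4
row 4: denom=8−1·11/42=325/42; d'=(34−1·5/4)/(325/42)=2751/650
back: M4=2751/650
back: M3=5/4−11/42·2751/650=46/325
back: M2=-105/22−2/11·46/325=-3119/650
back: M1=9/8−1/4·-3119/650=1511/650
M: M0=0, M1=1511/650, M2=-3119/650, M3=46/325, M4=2751/650, M5=0
seg 0: a=1, c=M0/2=0, d=(M1−M0)/(6·2)=1511/7800, b=Δ0−h0·(2M0+M1)/6=-1243/975
seg 1: a=0, c=M1/2=1511/1300, d=(M2−M1)/(6·2)=-463/780, b=Δ1−h1·(2M1+M2)/6=2047/1950
seg 2: a=2, c=M2/2=-3119/1300, d=(M3−M2)/(6·1)=247/300, b=Δ2−h2·(2M2+M3)/6=-2777/1950
seg 3: a=-1, c=M3/2=23/325, d=(M4−M3)/(6·1)=2659/3900, b=Δ3−h3·(2M3+M4)/6=-2927/780
seg 4: a=-4, c=M4/2=2751/1300, d=(M5−M4)/(6·3)=-917/3900, b=Δ4−h4·(2M4+M5)/6=-3053/1950
t_q=5/2 → seg 1, τ=1/2; S=0+2047/1950·τ+1511/1300·τ²+-463/780·τ³=593/800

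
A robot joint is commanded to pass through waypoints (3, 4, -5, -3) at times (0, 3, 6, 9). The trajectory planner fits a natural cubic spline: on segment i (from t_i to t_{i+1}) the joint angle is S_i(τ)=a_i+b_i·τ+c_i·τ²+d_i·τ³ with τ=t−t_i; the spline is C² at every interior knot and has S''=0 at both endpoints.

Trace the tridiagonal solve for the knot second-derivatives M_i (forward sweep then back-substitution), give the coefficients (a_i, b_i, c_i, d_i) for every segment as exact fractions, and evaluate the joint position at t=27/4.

  seg 0: a=3 b=22/15 c=0 d=-17/135
  seg 1: a=4 b=-29/15 c=-17/15 d=7/27
  seg 2: a=-5 b=-26/15 c=6/5 d=-2/15
S(27/4) = -909/160

Δ: Δ0=1/3, Δ1=-3, Δ2=2/3
row 1: diag=12, rhs=-20; c'=1/4, d'=-5/3
row 2: denom=12−3·1/4=45/4; d'=(22−3·-5/3)/(45/4)=12/5
back: M2=12/5
back: M1=-5/3−1/4·12/5=-34/15
M: M0=0, M1=-34/15, M2=12/5, M3=0
seg 0: a=3, c=M0/2=0, d=(M1−M0)/(6·3)=-17/135, b=Δ0−h0·(2M0+M1)/6=22/15
seg 1: a=4, c=M1/2=-17/15, d=(M2−M1)/(6·3)=7/27, b=Δ1−h1·(2M1+M2)/6=-29/15
seg 2: a=-5, c=M2/2=6/5, d=(M3−M2)/(6·3)=-2/15, b=Δ2−h2·(2M2+M3)/6=-26/15
t_q=27/4 → seg 2, τ=3/4; S=-5+-26/15·τ+6/5·τ²+-2/15·τ³=-909/160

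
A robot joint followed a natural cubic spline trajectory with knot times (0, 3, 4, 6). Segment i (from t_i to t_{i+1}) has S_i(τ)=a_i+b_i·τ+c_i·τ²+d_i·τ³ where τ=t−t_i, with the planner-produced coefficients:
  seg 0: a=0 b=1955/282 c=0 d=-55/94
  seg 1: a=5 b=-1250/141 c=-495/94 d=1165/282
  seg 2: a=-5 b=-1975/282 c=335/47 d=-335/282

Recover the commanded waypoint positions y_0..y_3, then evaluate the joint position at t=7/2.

y_0 = S_0(0) = a_0 = 0
y_1 = S_1(0) = a_1 = 5
y_2 = S_2(0) = a_2 = -5
y_3 = S_2(2) = 0
t_q=7/2 is in segment 1 (τ=1/2); S_1(τ)=-175/752

y_0=0 y_1=5 y_2=-5 y_3=0
S(7/2) = -175/752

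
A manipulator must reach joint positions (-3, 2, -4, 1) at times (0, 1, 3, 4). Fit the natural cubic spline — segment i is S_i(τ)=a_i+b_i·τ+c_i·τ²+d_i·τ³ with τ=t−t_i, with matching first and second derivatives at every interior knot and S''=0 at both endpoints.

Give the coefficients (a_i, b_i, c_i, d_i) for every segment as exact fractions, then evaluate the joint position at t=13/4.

  seg 0: a=-3 b=7 c=0 d=-2
  seg 1: a=2 b=1 c=-6 d=2
  seg 2: a=-4 b=1 c=6 d=-2
S(13/4) = -109/32

Δ: Δ0=5, Δ1=-3, Δ2=5
row 1: diag=6, rhs=-48; c'=1/3, d'=-8
row 2: denom=6−2·1/3=16/3; d'=(48−2·-8)/(16/3)=12
back: M2=12
back: M1=-8−1/3·12=-12
M: M0=0, M1=-12, M2=12, M3=0
seg 0: a=-3, c=M0/2=0, d=(M1−M0)/(6·1)=-2, b=Δ0−h0·(2M0+M1)/6=7
seg 1: a=2, c=M1/2=-6, d=(M2−M1)/(6·2)=2, b=Δ1−h1·(2M1+M2)/6=1
seg 2: a=-4, c=M2/2=6, d=(M3−M2)/(6·1)=-2, b=Δ2−h2·(2M2+M3)/6=1
t_q=13/4 → seg 2, τ=1/4; S=-4+1·τ+6·τ²+-2·τ³=-109/32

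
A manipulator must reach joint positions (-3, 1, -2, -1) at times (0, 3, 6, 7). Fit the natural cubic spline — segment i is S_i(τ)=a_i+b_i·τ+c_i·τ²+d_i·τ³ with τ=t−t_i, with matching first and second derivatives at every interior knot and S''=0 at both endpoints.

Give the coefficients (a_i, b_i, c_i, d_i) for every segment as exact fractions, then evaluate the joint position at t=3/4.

Δ: Δ0=4/3, Δ1=-1, Δ2=1
row 1: diag=12, rhs=-14; c'=1/4, d'=-7/6
row 2: denom=8−3·1/4=29/4; d'=(12−3·-7/6)/(29/4)=62/29
back: M2=62/29
back: M1=-7/6−1/4·62/29=-148/87
M: M0=0, M1=-148/87, M2=62/29, M3=0
seg 0: a=-3, c=M0/2=0, d=(M1−M0)/(6·3)=-74/783, b=Δ0−h0·(2M0+M1)/6=190/87
seg 1: a=1, c=M1/2=-74/87, d=(M2−M1)/(6·3)=167/783, b=Δ1−h1·(2M1+M2)/6=-32/87
seg 2: a=-2, c=M2/2=31/29, d=(M3−M2)/(6·1)=-31/87, b=Δ2−h2·(2M2+M3)/6=25/87
t_q=3/4 → seg 0, τ=3/4; S=-3+190/87·τ+0·τ²+-74/783·τ³=-1301/928

  seg 0: a=-3 b=190/87 c=0 d=-74/783
  seg 1: a=1 b=-32/87 c=-74/87 d=167/783
  seg 2: a=-2 b=25/87 c=31/29 d=-31/87
S(3/4) = -1301/928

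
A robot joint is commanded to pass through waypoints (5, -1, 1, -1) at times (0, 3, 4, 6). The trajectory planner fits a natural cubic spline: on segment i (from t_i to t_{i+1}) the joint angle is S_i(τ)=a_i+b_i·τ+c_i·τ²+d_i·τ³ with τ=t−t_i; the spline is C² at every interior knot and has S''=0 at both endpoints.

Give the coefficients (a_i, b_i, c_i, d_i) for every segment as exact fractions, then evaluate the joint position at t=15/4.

  seg 0: a=5 b=-175/47 c=0 d=9/47
  seg 1: a=-1 b=68/47 c=81/47 d=-55/47
  seg 2: a=1 b=65/47 c=-84/47 d=14/47
S(15/4) = 1687/3008

Δ: Δ0=-2, Δ1=2, Δ2=-1
row 1: diag=8, rhs=24; c'=1/8, d'=3
row 2: denom=6−1·1/8=47/8; d'=(-18−1·3)/(47/8)=-168/47
back: M2=-168/47
back: M1=3−1/8·-168/47=162/47
M: M0=0, M1=162/47, M2=-168/47, M3=0
seg 0: a=5, c=M0/2=0, d=(M1−M0)/(6·3)=9/47, b=Δ0−h0·(2M0+M1)/6=-175/47
seg 1: a=-1, c=M1/2=81/47, d=(M2−M1)/(6·1)=-55/47, b=Δ1−h1·(2M1+M2)/6=68/47
seg 2: a=1, c=M2/2=-84/47, d=(M3−M2)/(6·2)=14/47, b=Δ2−h2·(2M2+M3)/6=65/47
t_q=15/4 → seg 1, τ=3/4; S=-1+68/47·τ+81/47·τ²+-55/47·τ³=1687/3008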